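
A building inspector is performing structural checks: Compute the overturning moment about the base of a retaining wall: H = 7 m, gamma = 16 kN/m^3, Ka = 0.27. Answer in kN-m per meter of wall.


Pa = 0.5 * Ka * gamma * H^2
= 0.5 * 0.27 * 16 * 7^2
= 105.84 kN/m
Arm = H / 3 = 7 / 3 = 2.3333 m
Mo = Pa * arm = Pa * H / 3 = 105.84 * 7 / 3 = 246.96 kN-m/m

246.96 kN-m/m


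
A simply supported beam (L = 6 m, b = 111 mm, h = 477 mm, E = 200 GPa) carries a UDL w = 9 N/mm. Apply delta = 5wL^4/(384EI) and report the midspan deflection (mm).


I = 111 * 477^3 / 12 = 1003914830.25 mm^4
L = 6000.0 mm, w = 9 N/mm, E = 200000.0 MPa
delta = 5 * w * L^4 / (384 * E * I)
= 5 * 9 * 6000.0^4 / (384 * 200000.0 * 1003914830.25)
= 0.7564 mm

0.7564 mm


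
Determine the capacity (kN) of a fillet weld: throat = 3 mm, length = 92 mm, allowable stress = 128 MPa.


Strength = throat * length * allowable stress
= 3 * 92 * 128 N
= 35328 N
= 35.33 kN

35.33 kN


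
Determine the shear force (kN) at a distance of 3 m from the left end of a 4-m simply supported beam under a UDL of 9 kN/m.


R_A = w * L / 2 = 9 * 4 / 2 = 18.0 kN
V(x) = R_A - w * x = 18.0 - 9 * 3
= -9.0 kN

-9.0 kN


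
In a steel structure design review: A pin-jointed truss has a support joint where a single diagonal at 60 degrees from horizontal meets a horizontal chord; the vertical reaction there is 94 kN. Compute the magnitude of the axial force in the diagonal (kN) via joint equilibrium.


At the joint, only the diagonal has a vertical component, so vertical equilibrium gives:
F * sin(60) = 94
F = 94 / sin(60)
= 94 / 0.866025
= 108.54 kN

108.54 kN


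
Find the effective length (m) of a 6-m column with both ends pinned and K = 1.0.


L_eff = K * L
= 1.0 * 6
= 6.0 m

6.0 m


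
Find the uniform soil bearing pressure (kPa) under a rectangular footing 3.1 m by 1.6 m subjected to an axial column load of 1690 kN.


A = 3.1 * 1.6 = 4.96 m^2
q = P / A = 1690 / 4.96
= 340.7258 kPa

340.7258 kPa


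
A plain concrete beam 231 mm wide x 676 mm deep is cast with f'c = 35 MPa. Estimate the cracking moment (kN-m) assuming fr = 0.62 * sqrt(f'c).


fr = 0.62 * sqrt(35) = 0.62 * 5.9161 = 3.668 MPa
I = 231 * 676^3 / 12 = 5946628688.0 mm^4
y_t = 338.0 mm
M_cr = fr * I / y_t = 3.668 * 5946628688.0 / 338.0 N-mm
= 64.5327 kN-m

64.5327 kN-m


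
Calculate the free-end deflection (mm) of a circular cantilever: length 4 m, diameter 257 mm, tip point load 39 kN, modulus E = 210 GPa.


I = pi * d^4 / 64 = pi * 257^4 / 64 = 214142265.05 mm^4
L = 4000.0 mm, P = 39000.0 N, E = 210000.0 MPa
delta = P * L^3 / (3 * E * I)
= 39000.0 * 4000.0^3 / (3 * 210000.0 * 214142265.05)
= 18.5013 mm

18.5013 mm


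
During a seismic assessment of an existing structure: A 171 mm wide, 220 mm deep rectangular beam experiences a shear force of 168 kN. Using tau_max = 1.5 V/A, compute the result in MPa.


A = b * h = 171 * 220 = 37620 mm^2
V = 168 kN = 168000.0 N
tau_max = 1.5 * V / A = 1.5 * 168000.0 / 37620
= 6.6986 MPa

6.6986 MPa


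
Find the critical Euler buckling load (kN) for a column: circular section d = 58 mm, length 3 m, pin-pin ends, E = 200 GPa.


I = pi * d^4 / 64 = 555497.2 mm^4
L = 3000.0 mm
P_cr = pi^2 * E * I / L^2
= 9.8696 * 200000.0 * 555497.2 / 3000.0^2
= 121834.17 N = 121.8342 kN

121.8342 kN


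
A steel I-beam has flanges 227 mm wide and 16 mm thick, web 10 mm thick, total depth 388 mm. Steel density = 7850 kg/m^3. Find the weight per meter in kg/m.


A_flanges = 2 * 227 * 16 = 7264 mm^2
A_web = (388 - 2 * 16) * 10 = 3560 mm^2
A_total = 7264 + 3560 = 10824 mm^2 = 0.010824 m^2
Weight = rho * A = 7850 * 0.010824 = 84.9684 kg/m

84.9684 kg/m


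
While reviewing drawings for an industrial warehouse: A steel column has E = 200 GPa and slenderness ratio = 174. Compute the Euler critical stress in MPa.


sigma_cr = pi^2 * E / lambda^2
= 9.8696 * 200000.0 / 174^2
= 9.8696 * 200000.0 / 30276
= 65.1975 MPa

65.1975 MPa


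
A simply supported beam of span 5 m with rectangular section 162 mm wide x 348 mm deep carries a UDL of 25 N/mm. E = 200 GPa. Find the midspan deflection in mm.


I = 162 * 348^3 / 12 = 568946592.0 mm^4
L = 5000.0 mm, w = 25 N/mm, E = 200000.0 MPa
delta = 5 * w * L^4 / (384 * E * I)
= 5 * 25 * 5000.0^4 / (384 * 200000.0 * 568946592.0)
= 1.788 mm

1.788 mm


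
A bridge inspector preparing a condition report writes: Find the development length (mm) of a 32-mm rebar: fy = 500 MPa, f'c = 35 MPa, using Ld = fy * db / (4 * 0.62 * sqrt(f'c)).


Ld = (fy * db) / (4 * 0.62 * sqrt(f'c))
= (500 * 32) / (4 * 0.62 * sqrt(35))
= 16000 / 14.6719
= 1090.52 mm

1090.52 mm


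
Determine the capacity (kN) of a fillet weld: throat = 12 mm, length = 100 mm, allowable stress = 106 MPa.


Strength = throat * length * allowable stress
= 12 * 100 * 106 N
= 127200 N
= 127.2 kN

127.2 kN


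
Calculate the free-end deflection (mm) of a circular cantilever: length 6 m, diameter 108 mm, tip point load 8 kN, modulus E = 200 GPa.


I = pi * d^4 / 64 = pi * 108^4 / 64 = 6678284.57 mm^4
L = 6000.0 mm, P = 8000.0 N, E = 200000.0 MPa
delta = P * L^3 / (3 * E * I)
= 8000.0 * 6000.0^3 / (3 * 200000.0 * 6678284.57)
= 431.2485 mm

431.2485 mm


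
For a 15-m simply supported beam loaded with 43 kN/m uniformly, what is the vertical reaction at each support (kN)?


Total load = w * L = 43 * 15 = 645 kN
By symmetry, each reaction R = total / 2 = 645 / 2 = 322.5 kN

322.5 kN


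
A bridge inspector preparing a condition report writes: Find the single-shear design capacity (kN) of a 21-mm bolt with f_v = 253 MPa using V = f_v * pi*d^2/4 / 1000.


A = pi * d^2 / 4 = pi * 21^2 / 4 = 346.3606 mm^2
V = f_v * A / 1000 = 253 * 346.3606 / 1000
= 87.6292 kN

87.6292 kN


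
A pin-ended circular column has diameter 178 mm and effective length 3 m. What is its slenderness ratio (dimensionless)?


Radius of gyration r = d / 4 = 178 / 4 = 44.5 mm
L_eff = 3000.0 mm
Slenderness ratio = L / r = 3000.0 / 44.5 = 67.42 (dimensionless)

67.42 (dimensionless)


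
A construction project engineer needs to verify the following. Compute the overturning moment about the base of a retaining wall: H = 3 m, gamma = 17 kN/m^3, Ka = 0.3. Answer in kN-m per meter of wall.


Pa = 0.5 * Ka * gamma * H^2
= 0.5 * 0.3 * 17 * 3^2
= 22.95 kN/m
Arm = H / 3 = 3 / 3 = 1.0 m
Mo = Pa * arm = Pa * H / 3 = 22.95 * 3 / 3 = 22.95 kN-m/m

22.95 kN-m/m


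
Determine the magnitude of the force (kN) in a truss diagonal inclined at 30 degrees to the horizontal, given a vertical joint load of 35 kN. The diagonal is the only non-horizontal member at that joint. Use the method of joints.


At the joint, only the diagonal has a vertical component, so vertical equilibrium gives:
F * sin(30) = 35
F = 35 / sin(30)
= 35 / 0.5
= 70.0 kN

70.0 kN


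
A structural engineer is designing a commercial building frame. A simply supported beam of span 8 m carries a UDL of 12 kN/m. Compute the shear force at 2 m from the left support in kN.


R_A = w * L / 2 = 12 * 8 / 2 = 48.0 kN
V(x) = R_A - w * x = 48.0 - 12 * 2
= 24.0 kN

24.0 kN


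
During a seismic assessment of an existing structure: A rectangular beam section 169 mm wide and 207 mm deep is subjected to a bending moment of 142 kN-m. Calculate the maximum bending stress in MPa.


I = b * h^3 / 12 = 169 * 207^3 / 12 = 124915547.25 mm^4
y = h / 2 = 207 / 2 = 103.5 mm
M = 142 kN-m = 142000000.0 N-mm
sigma = M * y / I = 142000000.0 * 103.5 / 124915547.25
= 117.66 MPa

117.66 MPa


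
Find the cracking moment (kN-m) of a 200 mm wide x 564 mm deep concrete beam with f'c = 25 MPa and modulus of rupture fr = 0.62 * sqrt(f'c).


fr = 0.62 * sqrt(25) = 0.62 * 5.0 = 3.1 MPa
I = 200 * 564^3 / 12 = 2990102400.0 mm^4
y_t = 282.0 mm
M_cr = fr * I / y_t = 3.1 * 2990102400.0 / 282.0 N-mm
= 32.8699 kN-m

32.8699 kN-m


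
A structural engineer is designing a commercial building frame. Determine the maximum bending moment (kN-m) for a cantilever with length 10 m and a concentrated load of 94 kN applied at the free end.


For a cantilever with a point load at the free end:
M_max = P * L = 94 * 10 = 940 kN-m

940 kN-m


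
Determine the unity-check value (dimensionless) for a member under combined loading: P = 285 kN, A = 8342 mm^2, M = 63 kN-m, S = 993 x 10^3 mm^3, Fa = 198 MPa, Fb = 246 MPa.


f_a = P / A = 285000.0 / 8342 = 34.1645 MPa
f_b = M / S = 63000000.0 / 993000.0 = 63.4441 MPa
Ratio = f_a / Fa + f_b / Fb
= 34.1645 / 198 + 63.4441 / 246
= 0.4305 (dimensionless)

0.4305 (dimensionless)


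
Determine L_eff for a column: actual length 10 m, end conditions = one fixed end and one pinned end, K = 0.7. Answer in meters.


L_eff = K * L
= 0.7 * 10
= 7.0 m

7.0 m


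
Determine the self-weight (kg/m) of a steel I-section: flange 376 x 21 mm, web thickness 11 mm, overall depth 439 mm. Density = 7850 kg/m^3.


A_flanges = 2 * 376 * 21 = 15792 mm^2
A_web = (439 - 2 * 21) * 11 = 4367 mm^2
A_total = 15792 + 4367 = 20159 mm^2 = 0.020159 m^2
Weight = rho * A = 7850 * 0.020159 = 158.2482 kg/m

158.2482 kg/m


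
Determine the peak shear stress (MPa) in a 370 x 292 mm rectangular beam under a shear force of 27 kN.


A = b * h = 370 * 292 = 108040 mm^2
V = 27 kN = 27000.0 N
tau_max = 1.5 * V / A = 1.5 * 27000.0 / 108040
= 0.3749 MPa

0.3749 MPa


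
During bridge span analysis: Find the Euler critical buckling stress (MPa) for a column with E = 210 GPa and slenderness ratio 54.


sigma_cr = pi^2 * E / lambda^2
= 9.8696 * 210000.0 / 54^2
= 9.8696 * 210000.0 / 2916
= 710.774 MPa

710.774 MPa


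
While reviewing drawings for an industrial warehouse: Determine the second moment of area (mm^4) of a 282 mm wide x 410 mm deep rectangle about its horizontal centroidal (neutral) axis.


I = b * h^3 / 12
= 282 * 410^3 / 12
= 282 * 68921000 / 12
= 1619643500.0 mm^4

1619643500.0 mm^4


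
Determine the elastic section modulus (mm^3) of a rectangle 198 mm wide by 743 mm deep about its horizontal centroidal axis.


S = b * h^2 / 6
= 198 * 743^2 / 6
= 198 * 552049 / 6
= 18217617.0 mm^3

18217617.0 mm^3


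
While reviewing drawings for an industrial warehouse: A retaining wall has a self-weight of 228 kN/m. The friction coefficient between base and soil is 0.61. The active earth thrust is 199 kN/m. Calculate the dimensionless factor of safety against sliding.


Resisting force = mu * W = 0.61 * 228 = 139.08 kN/m
FOS = Resisting / Driving = 139.08 / 199
= 0.6989 (dimensionless)

0.6989 (dimensionless)


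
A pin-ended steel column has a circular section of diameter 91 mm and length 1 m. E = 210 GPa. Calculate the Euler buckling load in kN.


I = pi * d^4 / 64 = 3366165.53 mm^4
L = 1000.0 mm
P_cr = pi^2 * E * I / L^2
= 9.8696 * 210000.0 * 3366165.53 / 1000.0^2
= 6976771.64 N = 6976.7716 kN

6976.7716 kN


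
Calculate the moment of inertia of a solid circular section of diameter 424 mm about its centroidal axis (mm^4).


r = d / 2 = 424 / 2 = 212.0 mm
I = pi * r^4 / 4 = pi * 212.0^4 / 4
= 1586475337.14 mm^4

1586475337.14 mm^4


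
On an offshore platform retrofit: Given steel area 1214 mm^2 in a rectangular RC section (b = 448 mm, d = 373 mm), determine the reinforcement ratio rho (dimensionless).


rho = As / (b * d)
= 1214 / (448 * 373)
= 1214 / 167104
= 0.007265 (dimensionless)

0.007265 (dimensionless)


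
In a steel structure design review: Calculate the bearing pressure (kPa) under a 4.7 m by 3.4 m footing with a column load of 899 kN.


A = 4.7 * 3.4 = 15.98 m^2
q = P / A = 899 / 15.98
= 56.2578 kPa

56.2578 kPa


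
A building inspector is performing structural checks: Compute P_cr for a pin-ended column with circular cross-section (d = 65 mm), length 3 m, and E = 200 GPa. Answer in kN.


I = pi * d^4 / 64 = 876240.51 mm^4
L = 3000.0 mm
P_cr = pi^2 * E * I / L^2
= 9.8696 * 200000.0 * 876240.51 / 3000.0^2
= 192181.05 N = 192.181 kN

192.181 kN


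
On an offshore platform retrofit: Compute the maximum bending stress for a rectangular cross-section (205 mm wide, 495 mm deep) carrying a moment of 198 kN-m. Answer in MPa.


I = b * h^3 / 12 = 205 * 495^3 / 12 = 2071992656.25 mm^4
y = h / 2 = 495 / 2 = 247.5 mm
M = 198 kN-m = 198000000.0 N-mm
sigma = M * y / I = 198000000.0 * 247.5 / 2071992656.25
= 23.65 MPa

23.65 MPa


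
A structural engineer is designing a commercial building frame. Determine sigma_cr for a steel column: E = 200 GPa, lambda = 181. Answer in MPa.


sigma_cr = pi^2 * E / lambda^2
= 9.8696 * 200000.0 / 181^2
= 9.8696 * 200000.0 / 32761
= 60.2522 MPa

60.2522 MPa


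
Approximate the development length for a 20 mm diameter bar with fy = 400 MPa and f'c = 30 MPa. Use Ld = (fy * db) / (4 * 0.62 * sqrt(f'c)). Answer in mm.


Ld = (fy * db) / (4 * 0.62 * sqrt(f'c))
= (400 * 20) / (4 * 0.62 * sqrt(30))
= 8000 / 13.5835
= 588.95 mm

588.95 mm


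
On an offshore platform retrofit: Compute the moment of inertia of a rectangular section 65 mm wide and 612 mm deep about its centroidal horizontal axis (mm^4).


I = b * h^3 / 12
= 65 * 612^3 / 12
= 65 * 229220928 / 12
= 1241613360.0 mm^4

1241613360.0 mm^4


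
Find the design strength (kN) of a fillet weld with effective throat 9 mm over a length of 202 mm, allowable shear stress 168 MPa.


Strength = throat * length * allowable stress
= 9 * 202 * 168 N
= 305424 N
= 305.42 kN

305.42 kN


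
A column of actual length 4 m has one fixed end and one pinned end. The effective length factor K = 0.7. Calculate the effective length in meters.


L_eff = K * L
= 0.7 * 4
= 2.8 m

2.8 m


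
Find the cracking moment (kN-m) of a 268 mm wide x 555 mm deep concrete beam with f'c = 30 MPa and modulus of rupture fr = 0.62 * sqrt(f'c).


fr = 0.62 * sqrt(30) = 0.62 * 5.4772 = 3.3959 MPa
I = 268 * 555^3 / 12 = 3817969875.0 mm^4
y_t = 277.5 mm
M_cr = fr * I / y_t = 3.3959 * 3817969875.0 / 277.5 N-mm
= 46.722 kN-m

46.722 kN-m


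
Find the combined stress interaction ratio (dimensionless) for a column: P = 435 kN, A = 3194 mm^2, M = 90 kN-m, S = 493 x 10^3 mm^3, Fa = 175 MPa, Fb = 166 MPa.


f_a = P / A = 435000.0 / 3194 = 136.1929 MPa
f_b = M / S = 90000000.0 / 493000.0 = 182.5558 MPa
Ratio = f_a / Fa + f_b / Fb
= 136.1929 / 175 + 182.5558 / 166
= 1.878 (dimensionless)

1.878 (dimensionless)


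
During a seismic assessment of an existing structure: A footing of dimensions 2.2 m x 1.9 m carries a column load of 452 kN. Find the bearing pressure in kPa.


A = 2.2 * 1.9 = 4.18 m^2
q = P / A = 452 / 4.18
= 108.134 kPa

108.134 kPa


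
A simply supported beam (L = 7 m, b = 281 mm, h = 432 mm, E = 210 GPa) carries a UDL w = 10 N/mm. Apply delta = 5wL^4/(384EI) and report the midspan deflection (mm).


I = 281 * 432^3 / 12 = 1887888384.0 mm^4
L = 7000.0 mm, w = 10 N/mm, E = 210000.0 MPa
delta = 5 * w * L^4 / (384 * E * I)
= 5 * 10 * 7000.0^4 / (384 * 210000.0 * 1887888384.0)
= 0.7886 mm

0.7886 mm


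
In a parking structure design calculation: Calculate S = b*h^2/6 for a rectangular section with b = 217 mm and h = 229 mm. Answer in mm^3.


S = b * h^2 / 6
= 217 * 229^2 / 6
= 217 * 52441 / 6
= 1896616.17 mm^3

1896616.17 mm^3


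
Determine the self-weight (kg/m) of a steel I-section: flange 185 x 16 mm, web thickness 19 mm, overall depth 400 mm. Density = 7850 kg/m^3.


A_flanges = 2 * 185 * 16 = 5920 mm^2
A_web = (400 - 2 * 16) * 19 = 6992 mm^2
A_total = 5920 + 6992 = 12912 mm^2 = 0.012912 m^2
Weight = rho * A = 7850 * 0.012912 = 101.3592 kg/m

101.3592 kg/m


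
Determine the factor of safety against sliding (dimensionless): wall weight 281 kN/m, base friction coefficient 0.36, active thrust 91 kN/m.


Resisting force = mu * W = 0.36 * 281 = 101.16 kN/m
FOS = Resisting / Driving = 101.16 / 91
= 1.1116 (dimensionless)

1.1116 (dimensionless)


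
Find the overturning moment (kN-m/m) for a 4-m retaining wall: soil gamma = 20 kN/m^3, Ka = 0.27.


Pa = 0.5 * Ka * gamma * H^2
= 0.5 * 0.27 * 20 * 4^2
= 43.2 kN/m
Arm = H / 3 = 4 / 3 = 1.3333 m
Mo = Pa * arm = Pa * H / 3 = 43.2 * 4 / 3 = 57.6 kN-m/m

57.6 kN-m/m


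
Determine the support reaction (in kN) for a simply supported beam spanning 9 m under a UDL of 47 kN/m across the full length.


Total load = w * L = 47 * 9 = 423 kN
By symmetry, each reaction R = total / 2 = 423 / 2 = 211.5 kN

211.5 kN


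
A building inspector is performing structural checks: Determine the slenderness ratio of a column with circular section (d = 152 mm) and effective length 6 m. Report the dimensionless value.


Radius of gyration r = d / 4 = 152 / 4 = 38.0 mm
L_eff = 6000.0 mm
Slenderness ratio = L / r = 6000.0 / 38.0 = 157.89 (dimensionless)

157.89 (dimensionless)


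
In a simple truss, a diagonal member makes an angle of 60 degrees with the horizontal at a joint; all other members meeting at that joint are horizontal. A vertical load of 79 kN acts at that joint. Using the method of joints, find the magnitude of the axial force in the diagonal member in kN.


At the joint, only the diagonal has a vertical component, so vertical equilibrium gives:
F * sin(60) = 79
F = 79 / sin(60)
= 79 / 0.866025
= 91.22 kN

91.22 kN


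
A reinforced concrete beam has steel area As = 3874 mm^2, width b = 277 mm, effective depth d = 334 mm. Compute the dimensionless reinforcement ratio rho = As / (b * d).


rho = As / (b * d)
= 3874 / (277 * 334)
= 3874 / 92518
= 0.041873 (dimensionless)

0.041873 (dimensionless)


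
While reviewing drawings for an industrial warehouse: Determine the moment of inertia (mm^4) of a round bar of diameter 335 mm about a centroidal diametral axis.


r = d / 2 = 335 / 2 = 167.5 mm
I = pi * r^4 / 4 = pi * 167.5^4 / 4
= 618228649.37 mm^4

618228649.37 mm^4


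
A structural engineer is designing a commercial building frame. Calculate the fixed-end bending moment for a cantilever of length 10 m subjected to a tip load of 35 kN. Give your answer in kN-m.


For a cantilever with a point load at the free end:
M_max = P * L = 35 * 10 = 350 kN-m

350 kN-m


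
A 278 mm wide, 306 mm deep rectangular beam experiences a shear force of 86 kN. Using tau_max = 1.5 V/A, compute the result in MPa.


A = b * h = 278 * 306 = 85068 mm^2
V = 86 kN = 86000.0 N
tau_max = 1.5 * V / A = 1.5 * 86000.0 / 85068
= 1.5164 MPa

1.5164 MPa


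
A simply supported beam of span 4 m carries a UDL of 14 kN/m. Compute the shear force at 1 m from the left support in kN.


R_A = w * L / 2 = 14 * 4 / 2 = 28.0 kN
V(x) = R_A - w * x = 28.0 - 14 * 1
= 14.0 kN

14.0 kN


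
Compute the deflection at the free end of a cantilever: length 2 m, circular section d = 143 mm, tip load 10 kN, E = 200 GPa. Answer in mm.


I = pi * d^4 / 64 = pi * 143^4 / 64 = 20526459.59 mm^4
L = 2000.0 mm, P = 10000.0 N, E = 200000.0 MPa
delta = P * L^3 / (3 * E * I)
= 10000.0 * 2000.0^3 / (3 * 200000.0 * 20526459.59)
= 6.4957 mm

6.4957 mm


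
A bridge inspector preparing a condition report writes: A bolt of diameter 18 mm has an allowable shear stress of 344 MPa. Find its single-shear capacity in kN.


A = pi * d^2 / 4 = pi * 18^2 / 4 = 254.469 mm^2
V = f_v * A / 1000 = 344 * 254.469 / 1000
= 87.5373 kN

87.5373 kN


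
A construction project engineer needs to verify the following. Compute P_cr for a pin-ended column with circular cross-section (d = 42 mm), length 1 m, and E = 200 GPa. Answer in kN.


I = pi * d^4 / 64 = 152745.02 mm^4
L = 1000.0 mm
P_cr = pi^2 * E * I / L^2
= 9.8696 * 200000.0 * 152745.02 / 1000.0^2
= 301506.58 N = 301.5066 kN

301.5066 kN


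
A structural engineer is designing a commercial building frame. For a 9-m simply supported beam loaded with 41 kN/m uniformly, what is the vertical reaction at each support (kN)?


Total load = w * L = 41 * 9 = 369 kN
By symmetry, each reaction R = total / 2 = 369 / 2 = 184.5 kN

184.5 kN


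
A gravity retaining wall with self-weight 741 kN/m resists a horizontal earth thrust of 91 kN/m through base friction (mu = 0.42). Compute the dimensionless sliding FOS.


Resisting force = mu * W = 0.42 * 741 = 311.22 kN/m
FOS = Resisting / Driving = 311.22 / 91
= 3.42 (dimensionless)

3.42 (dimensionless)


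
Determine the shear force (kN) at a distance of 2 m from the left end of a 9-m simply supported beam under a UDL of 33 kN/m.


R_A = w * L / 2 = 33 * 9 / 2 = 148.5 kN
V(x) = R_A - w * x = 148.5 - 33 * 2
= 82.5 kN

82.5 kN


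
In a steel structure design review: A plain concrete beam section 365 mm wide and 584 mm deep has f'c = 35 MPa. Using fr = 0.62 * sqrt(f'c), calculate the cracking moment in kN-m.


fr = 0.62 * sqrt(35) = 0.62 * 5.9161 = 3.668 MPa
I = 365 * 584^3 / 12 = 6058291413.33 mm^4
y_t = 292.0 mm
M_cr = fr * I / y_t = 3.668 * 6058291413.33 / 292.0 N-mm
= 76.1015 kN-m

76.1015 kN-m


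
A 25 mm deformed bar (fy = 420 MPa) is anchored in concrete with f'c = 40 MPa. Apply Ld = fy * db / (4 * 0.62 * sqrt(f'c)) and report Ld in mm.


Ld = (fy * db) / (4 * 0.62 * sqrt(f'c))
= (420 * 25) / (4 * 0.62 * sqrt(40))
= 10500 / 15.6849
= 669.43 mm

669.43 mm


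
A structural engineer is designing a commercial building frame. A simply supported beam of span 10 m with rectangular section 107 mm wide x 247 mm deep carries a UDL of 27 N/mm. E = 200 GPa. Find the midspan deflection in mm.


I = 107 * 247^3 / 12 = 134367238.42 mm^4
L = 10000.0 mm, w = 27 N/mm, E = 200000.0 MPa
delta = 5 * w * L^4 / (384 * E * I)
= 5 * 27 * 10000.0^4 / (384 * 200000.0 * 134367238.42)
= 130.8215 mm

130.8215 mm


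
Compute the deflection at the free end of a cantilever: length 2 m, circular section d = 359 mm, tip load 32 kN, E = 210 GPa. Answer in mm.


I = pi * d^4 / 64 = pi * 359^4 / 64 = 815356791.54 mm^4
L = 2000.0 mm, P = 32000.0 N, E = 210000.0 MPa
delta = P * L^3 / (3 * E * I)
= 32000.0 * 2000.0^3 / (3 * 210000.0 * 815356791.54)
= 0.4984 mm

0.4984 mm


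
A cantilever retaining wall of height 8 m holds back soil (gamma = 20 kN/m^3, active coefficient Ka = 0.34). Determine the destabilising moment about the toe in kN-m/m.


Pa = 0.5 * Ka * gamma * H^2
= 0.5 * 0.34 * 20 * 8^2
= 217.6 kN/m
Arm = H / 3 = 8 / 3 = 2.6667 m
Mo = Pa * arm = Pa * H / 3 = 217.6 * 8 / 3 = 580.2667 kN-m/m

580.2667 kN-m/m


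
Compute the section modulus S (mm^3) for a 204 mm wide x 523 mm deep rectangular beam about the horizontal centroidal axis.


S = b * h^2 / 6
= 204 * 523^2 / 6
= 204 * 273529 / 6
= 9299986.0 mm^3

9299986.0 mm^3


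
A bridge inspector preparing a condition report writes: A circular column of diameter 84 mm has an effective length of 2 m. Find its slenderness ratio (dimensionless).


Radius of gyration r = d / 4 = 84 / 4 = 21.0 mm
L_eff = 2000.0 mm
Slenderness ratio = L / r = 2000.0 / 21.0 = 95.24 (dimensionless)

95.24 (dimensionless)


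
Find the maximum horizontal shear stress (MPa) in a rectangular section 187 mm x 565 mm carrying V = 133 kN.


A = b * h = 187 * 565 = 105655 mm^2
V = 133 kN = 133000.0 N
tau_max = 1.5 * V / A = 1.5 * 133000.0 / 105655
= 1.8882 MPa

1.8882 MPa


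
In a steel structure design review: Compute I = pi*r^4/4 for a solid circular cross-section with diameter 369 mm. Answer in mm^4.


r = d / 2 = 369 / 2 = 184.5 mm
I = pi * r^4 / 4 = pi * 184.5^4 / 4
= 910071184.05 mm^4

910071184.05 mm^4


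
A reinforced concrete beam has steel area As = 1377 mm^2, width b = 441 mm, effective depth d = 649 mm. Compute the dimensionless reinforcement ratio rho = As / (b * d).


rho = As / (b * d)
= 1377 / (441 * 649)
= 1377 / 286209
= 0.004811 (dimensionless)

0.004811 (dimensionless)


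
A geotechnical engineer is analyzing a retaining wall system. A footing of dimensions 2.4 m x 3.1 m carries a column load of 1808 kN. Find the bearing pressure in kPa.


A = 2.4 * 3.1 = 7.44 m^2
q = P / A = 1808 / 7.44
= 243.0108 kPa

243.0108 kPa


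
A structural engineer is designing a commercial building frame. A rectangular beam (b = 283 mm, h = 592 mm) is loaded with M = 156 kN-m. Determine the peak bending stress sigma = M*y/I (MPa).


I = b * h^3 / 12 = 283 * 592^3 / 12 = 4892944725.33 mm^4
y = h / 2 = 592 / 2 = 296.0 mm
M = 156 kN-m = 156000000.0 N-mm
sigma = M * y / I = 156000000.0 * 296.0 / 4892944725.33
= 9.44 MPa

9.44 MPa


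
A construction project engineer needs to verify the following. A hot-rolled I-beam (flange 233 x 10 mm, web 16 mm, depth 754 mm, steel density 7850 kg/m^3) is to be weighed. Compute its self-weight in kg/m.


A_flanges = 2 * 233 * 10 = 4660 mm^2
A_web = (754 - 2 * 10) * 16 = 11744 mm^2
A_total = 4660 + 11744 = 16404 mm^2 = 0.016404 m^2
Weight = rho * A = 7850 * 0.016404 = 128.7714 kg/m

128.7714 kg/m


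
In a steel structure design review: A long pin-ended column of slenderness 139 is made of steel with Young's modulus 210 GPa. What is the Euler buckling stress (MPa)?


sigma_cr = pi^2 * E / lambda^2
= 9.8696 * 210000.0 / 139^2
= 9.8696 * 210000.0 / 19321
= 107.2728 MPa

107.2728 MPa


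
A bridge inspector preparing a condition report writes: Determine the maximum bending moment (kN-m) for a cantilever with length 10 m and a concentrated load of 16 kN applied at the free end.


For a cantilever with a point load at the free end:
M_max = P * L = 16 * 10 = 160 kN-m

160 kN-m


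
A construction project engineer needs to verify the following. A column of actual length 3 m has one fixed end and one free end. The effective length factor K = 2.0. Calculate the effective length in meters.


L_eff = K * L
= 2.0 * 3
= 6.0 m

6.0 m


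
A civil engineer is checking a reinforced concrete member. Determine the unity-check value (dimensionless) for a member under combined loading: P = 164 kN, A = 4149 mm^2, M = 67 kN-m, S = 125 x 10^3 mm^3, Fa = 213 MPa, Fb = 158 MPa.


f_a = P / A = 164000.0 / 4149 = 39.5276 MPa
f_b = M / S = 67000000.0 / 125000.0 = 536.0 MPa
Ratio = f_a / Fa + f_b / Fb
= 39.5276 / 213 + 536.0 / 158
= 3.578 (dimensionless)

3.578 (dimensionless)


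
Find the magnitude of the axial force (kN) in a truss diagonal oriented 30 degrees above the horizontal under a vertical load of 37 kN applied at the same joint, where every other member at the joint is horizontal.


At the joint, only the diagonal has a vertical component, so vertical equilibrium gives:
F * sin(30) = 37
F = 37 / sin(30)
= 37 / 0.5
= 74.0 kN

74.0 kN


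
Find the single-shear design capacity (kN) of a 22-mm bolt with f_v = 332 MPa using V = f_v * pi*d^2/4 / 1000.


A = pi * d^2 / 4 = pi * 22^2 / 4 = 380.1327 mm^2
V = f_v * A / 1000 = 332 * 380.1327 / 1000
= 126.2041 kN

126.2041 kN


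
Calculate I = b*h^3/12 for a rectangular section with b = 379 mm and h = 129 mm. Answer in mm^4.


I = b * h^3 / 12
= 379 * 129^3 / 12
= 379 * 2146689 / 12
= 67799594.25 mm^4

67799594.25 mm^4


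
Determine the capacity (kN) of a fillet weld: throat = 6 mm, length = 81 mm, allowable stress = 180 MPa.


Strength = throat * length * allowable stress
= 6 * 81 * 180 N
= 87480 N
= 87.48 kN

87.48 kN


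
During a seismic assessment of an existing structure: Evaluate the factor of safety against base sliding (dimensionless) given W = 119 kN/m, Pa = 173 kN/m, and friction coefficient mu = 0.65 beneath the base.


Resisting force = mu * W = 0.65 * 119 = 77.35 kN/m
FOS = Resisting / Driving = 77.35 / 173
= 0.4471 (dimensionless)

0.4471 (dimensionless)


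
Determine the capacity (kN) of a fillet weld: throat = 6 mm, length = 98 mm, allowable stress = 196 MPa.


Strength = throat * length * allowable stress
= 6 * 98 * 196 N
= 115248 N
= 115.25 kN

115.25 kN


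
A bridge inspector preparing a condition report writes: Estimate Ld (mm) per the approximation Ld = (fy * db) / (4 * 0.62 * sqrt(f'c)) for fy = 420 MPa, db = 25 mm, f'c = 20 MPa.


Ld = (fy * db) / (4 * 0.62 * sqrt(f'c))
= (420 * 25) / (4 * 0.62 * sqrt(20))
= 10500 / 11.0909
= 946.72 mm

946.72 mm


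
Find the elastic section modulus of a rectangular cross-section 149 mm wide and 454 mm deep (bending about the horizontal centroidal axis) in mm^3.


S = b * h^2 / 6
= 149 * 454^2 / 6
= 149 * 206116 / 6
= 5118547.33 mm^3

5118547.33 mm^3


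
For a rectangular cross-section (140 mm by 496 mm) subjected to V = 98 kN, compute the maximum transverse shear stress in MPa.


A = b * h = 140 * 496 = 69440 mm^2
V = 98 kN = 98000.0 N
tau_max = 1.5 * V / A = 1.5 * 98000.0 / 69440
= 2.1169 MPa

2.1169 MPa


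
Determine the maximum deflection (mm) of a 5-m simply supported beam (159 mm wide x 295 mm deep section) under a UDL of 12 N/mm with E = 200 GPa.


I = 159 * 295^3 / 12 = 340158968.75 mm^4
L = 5000.0 mm, w = 12 N/mm, E = 200000.0 MPa
delta = 5 * w * L^4 / (384 * E * I)
= 5 * 12 * 5000.0^4 / (384 * 200000.0 * 340158968.75)
= 1.4355 mm

1.4355 mm


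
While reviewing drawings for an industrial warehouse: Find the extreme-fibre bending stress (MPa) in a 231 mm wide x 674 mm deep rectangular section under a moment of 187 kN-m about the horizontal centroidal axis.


I = b * h^3 / 12 = 231 * 674^3 / 12 = 5894003962.0 mm^4
y = h / 2 = 674 / 2 = 337.0 mm
M = 187 kN-m = 187000000.0 N-mm
sigma = M * y / I = 187000000.0 * 337.0 / 5894003962.0
= 10.69 MPa

10.69 MPa


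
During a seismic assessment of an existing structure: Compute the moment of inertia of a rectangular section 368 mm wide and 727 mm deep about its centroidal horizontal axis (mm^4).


I = b * h^3 / 12
= 368 * 727^3 / 12
= 368 * 384240583 / 12
= 11783377878.67 mm^4

11783377878.67 mm^4


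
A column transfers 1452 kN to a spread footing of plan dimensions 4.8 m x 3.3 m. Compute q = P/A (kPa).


A = 4.8 * 3.3 = 15.84 m^2
q = P / A = 1452 / 15.84
= 91.6667 kPa

91.6667 kPa


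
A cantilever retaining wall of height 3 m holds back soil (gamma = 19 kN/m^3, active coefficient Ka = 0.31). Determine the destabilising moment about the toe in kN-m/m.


Pa = 0.5 * Ka * gamma * H^2
= 0.5 * 0.31 * 19 * 3^2
= 26.505 kN/m
Arm = H / 3 = 3 / 3 = 1.0 m
Mo = Pa * arm = Pa * H / 3 = 26.505 * 3 / 3 = 26.505 kN-m/m

26.505 kN-m/m


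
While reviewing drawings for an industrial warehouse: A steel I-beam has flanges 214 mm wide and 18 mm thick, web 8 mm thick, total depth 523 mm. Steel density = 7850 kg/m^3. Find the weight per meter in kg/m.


A_flanges = 2 * 214 * 18 = 7704 mm^2
A_web = (523 - 2 * 18) * 8 = 3896 mm^2
A_total = 7704 + 3896 = 11600 mm^2 = 0.011600 m^2
Weight = rho * A = 7850 * 0.011600 = 91.06 kg/m

91.06 kg/m


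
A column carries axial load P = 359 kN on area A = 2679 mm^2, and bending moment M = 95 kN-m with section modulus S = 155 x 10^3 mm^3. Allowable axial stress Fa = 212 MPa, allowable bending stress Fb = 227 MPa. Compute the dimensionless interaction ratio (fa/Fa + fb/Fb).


f_a = P / A = 359000.0 / 2679 = 134.0052 MPa
f_b = M / S = 95000000.0 / 155000.0 = 612.9032 MPa
Ratio = f_a / Fa + f_b / Fb
= 134.0052 / 212 + 612.9032 / 227
= 3.3321 (dimensionless)

3.3321 (dimensionless)


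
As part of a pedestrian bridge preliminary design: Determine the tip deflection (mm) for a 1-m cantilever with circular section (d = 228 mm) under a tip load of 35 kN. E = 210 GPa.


I = pi * d^4 / 64 = pi * 228^4 / 64 = 132650620.77 mm^4
L = 1000.0 mm, P = 35000.0 N, E = 210000.0 MPa
delta = P * L^3 / (3 * E * I)
= 35000.0 * 1000.0^3 / (3 * 210000.0 * 132650620.77)
= 0.4188 mm

0.4188 mm


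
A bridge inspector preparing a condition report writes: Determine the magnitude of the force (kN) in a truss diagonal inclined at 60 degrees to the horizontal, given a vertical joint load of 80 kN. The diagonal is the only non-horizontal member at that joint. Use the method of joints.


At the joint, only the diagonal has a vertical component, so vertical equilibrium gives:
F * sin(60) = 80
F = 80 / sin(60)
= 80 / 0.866025
= 92.38 kN

92.38 kN


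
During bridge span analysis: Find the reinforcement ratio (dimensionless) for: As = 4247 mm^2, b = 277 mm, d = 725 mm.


rho = As / (b * d)
= 4247 / (277 * 725)
= 4247 / 200825
= 0.021148 (dimensionless)

0.021148 (dimensionless)


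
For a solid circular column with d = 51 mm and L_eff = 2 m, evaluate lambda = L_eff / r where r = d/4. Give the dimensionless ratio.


Radius of gyration r = d / 4 = 51 / 4 = 12.75 mm
L_eff = 2000.0 mm
Slenderness ratio = L / r = 2000.0 / 12.75 = 156.86 (dimensionless)

156.86 (dimensionless)


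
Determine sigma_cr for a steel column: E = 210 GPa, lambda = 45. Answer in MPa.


sigma_cr = pi^2 * E / lambda^2
= 9.8696 * 210000.0 / 45^2
= 9.8696 * 210000.0 / 2025
= 1023.5145 MPa

1023.5145 MPa


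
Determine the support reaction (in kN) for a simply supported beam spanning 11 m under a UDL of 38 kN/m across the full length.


Total load = w * L = 38 * 11 = 418 kN
By symmetry, each reaction R = total / 2 = 418 / 2 = 209.0 kN

209.0 kN


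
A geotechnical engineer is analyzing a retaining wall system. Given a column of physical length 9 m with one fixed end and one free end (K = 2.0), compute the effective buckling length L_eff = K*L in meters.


L_eff = K * L
= 2.0 * 9
= 18.0 m

18.0 m


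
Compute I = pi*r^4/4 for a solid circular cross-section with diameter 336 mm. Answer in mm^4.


r = d / 2 = 336 / 2 = 168.0 mm
I = pi * r^4 / 4 = pi * 168.0^4 / 4
= 625643602.8 mm^4

625643602.8 mm^4


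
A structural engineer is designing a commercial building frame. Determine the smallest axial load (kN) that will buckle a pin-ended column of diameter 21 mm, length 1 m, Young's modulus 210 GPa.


I = pi * d^4 / 64 = 9546.56 mm^4
L = 1000.0 mm
P_cr = pi^2 * E * I / L^2
= 9.8696 * 210000.0 * 9546.56 / 1000.0^2
= 19786.37 N = 19.7864 kN

19.7864 kN


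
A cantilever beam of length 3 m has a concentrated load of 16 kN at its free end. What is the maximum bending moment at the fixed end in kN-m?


For a cantilever with a point load at the free end:
M_max = P * L = 16 * 3 = 48 kN-m

48 kN-m


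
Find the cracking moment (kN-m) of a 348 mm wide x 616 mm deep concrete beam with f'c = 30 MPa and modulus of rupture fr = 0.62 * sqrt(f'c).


fr = 0.62 * sqrt(30) = 0.62 * 5.4772 = 3.3959 MPa
I = 348 * 616^3 / 12 = 6778601984.0 mm^4
y_t = 308.0 mm
M_cr = fr * I / y_t = 3.3959 * 6778601984.0 / 308.0 N-mm
= 74.738 kN-m

74.738 kN-m


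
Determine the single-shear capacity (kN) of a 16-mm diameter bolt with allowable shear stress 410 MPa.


A = pi * d^2 / 4 = pi * 16^2 / 4 = 201.0619 mm^2
V = f_v * A / 1000 = 410 * 201.0619 / 1000
= 82.4354 kN

82.4354 kN


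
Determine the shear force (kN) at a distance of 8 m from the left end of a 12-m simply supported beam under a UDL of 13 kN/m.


R_A = w * L / 2 = 13 * 12 / 2 = 78.0 kN
V(x) = R_A - w * x = 78.0 - 13 * 8
= -26.0 kN

-26.0 kN


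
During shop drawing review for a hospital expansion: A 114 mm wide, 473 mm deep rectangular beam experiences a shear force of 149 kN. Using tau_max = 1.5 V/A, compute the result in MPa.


A = b * h = 114 * 473 = 53922 mm^2
V = 149 kN = 149000.0 N
tau_max = 1.5 * V / A = 1.5 * 149000.0 / 53922
= 4.1449 MPa

4.1449 MPa


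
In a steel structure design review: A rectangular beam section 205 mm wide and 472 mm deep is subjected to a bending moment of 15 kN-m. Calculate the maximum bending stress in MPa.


I = b * h^3 / 12 = 205 * 472^3 / 12 = 1796381653.33 mm^4
y = h / 2 = 472 / 2 = 236.0 mm
M = 15 kN-m = 15000000.0 N-mm
sigma = M * y / I = 15000000.0 * 236.0 / 1796381653.33
= 1.97 MPa

1.97 MPa


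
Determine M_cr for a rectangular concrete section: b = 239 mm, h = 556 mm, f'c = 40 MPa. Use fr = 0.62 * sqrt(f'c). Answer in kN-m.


fr = 0.62 * sqrt(40) = 0.62 * 6.3246 = 3.9212 MPa
I = 239 * 556^3 / 12 = 3423269018.67 mm^4
y_t = 278.0 mm
M_cr = fr * I / y_t = 3.9212 * 3423269018.67 / 278.0 N-mm
= 48.2856 kN-m

48.2856 kN-m


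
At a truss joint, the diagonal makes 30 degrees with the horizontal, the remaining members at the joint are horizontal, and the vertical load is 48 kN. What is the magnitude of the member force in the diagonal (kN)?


At the joint, only the diagonal has a vertical component, so vertical equilibrium gives:
F * sin(30) = 48
F = 48 / sin(30)
= 48 / 0.5
= 96.0 kN

96.0 kN


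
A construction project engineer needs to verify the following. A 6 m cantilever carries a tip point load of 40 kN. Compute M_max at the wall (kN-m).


For a cantilever with a point load at the free end:
M_max = P * L = 40 * 6 = 240 kN-m

240 kN-m


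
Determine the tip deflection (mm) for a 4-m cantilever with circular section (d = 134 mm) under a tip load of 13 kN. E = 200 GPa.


I = pi * d^4 / 64 = pi * 134^4 / 64 = 15826653.42 mm^4
L = 4000.0 mm, P = 13000.0 N, E = 200000.0 MPa
delta = P * L^3 / (3 * E * I)
= 13000.0 * 4000.0^3 / (3 * 200000.0 * 15826653.42)
= 87.6159 mm

87.6159 mm


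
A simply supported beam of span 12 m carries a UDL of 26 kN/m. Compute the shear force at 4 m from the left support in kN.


R_A = w * L / 2 = 26 * 12 / 2 = 156.0 kN
V(x) = R_A - w * x = 156.0 - 26 * 4
= 52.0 kN

52.0 kN


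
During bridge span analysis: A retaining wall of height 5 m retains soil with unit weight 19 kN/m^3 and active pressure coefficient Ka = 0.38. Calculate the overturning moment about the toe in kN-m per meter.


Pa = 0.5 * Ka * gamma * H^2
= 0.5 * 0.38 * 19 * 5^2
= 90.25 kN/m
Arm = H / 3 = 5 / 3 = 1.6667 m
Mo = Pa * arm = Pa * H / 3 = 90.25 * 5 / 3 = 150.4167 kN-m/m

150.4167 kN-m/m


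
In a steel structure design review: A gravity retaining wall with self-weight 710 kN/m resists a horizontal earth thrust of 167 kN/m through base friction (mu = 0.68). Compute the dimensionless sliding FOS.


Resisting force = mu * W = 0.68 * 710 = 482.8 kN/m
FOS = Resisting / Driving = 482.8 / 167
= 2.891 (dimensionless)

2.891 (dimensionless)


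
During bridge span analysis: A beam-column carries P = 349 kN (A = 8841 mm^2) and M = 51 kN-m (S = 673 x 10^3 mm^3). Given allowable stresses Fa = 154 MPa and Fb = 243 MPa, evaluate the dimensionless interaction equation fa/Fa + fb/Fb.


f_a = P / A = 349000.0 / 8841 = 39.4752 MPa
f_b = M / S = 51000000.0 / 673000.0 = 75.7801 MPa
Ratio = f_a / Fa + f_b / Fb
= 39.4752 / 154 + 75.7801 / 243
= 0.5682 (dimensionless)

0.5682 (dimensionless)


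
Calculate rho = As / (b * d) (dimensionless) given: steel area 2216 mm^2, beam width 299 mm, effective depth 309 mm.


rho = As / (b * d)
= 2216 / (299 * 309)
= 2216 / 92391
= 0.023985 (dimensionless)

0.023985 (dimensionless)


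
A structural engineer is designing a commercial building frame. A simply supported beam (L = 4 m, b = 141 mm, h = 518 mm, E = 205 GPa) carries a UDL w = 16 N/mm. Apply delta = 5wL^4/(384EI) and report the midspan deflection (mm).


I = 141 * 518^3 / 12 = 1633154026.0 mm^4
L = 4000.0 mm, w = 16 N/mm, E = 205000.0 MPa
delta = 5 * w * L^4 / (384 * E * I)
= 5 * 16 * 4000.0^4 / (384 * 205000.0 * 1633154026.0)
= 0.1593 mm

0.1593 mm


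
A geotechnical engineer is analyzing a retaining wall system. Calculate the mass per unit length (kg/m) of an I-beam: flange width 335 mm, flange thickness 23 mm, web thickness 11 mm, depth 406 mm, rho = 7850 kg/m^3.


A_flanges = 2 * 335 * 23 = 15410 mm^2
A_web = (406 - 2 * 23) * 11 = 3960 mm^2
A_total = 15410 + 3960 = 19370 mm^2 = 0.019370 m^2
Weight = rho * A = 7850 * 0.019370 = 152.0545 kg/m

152.0545 kg/m


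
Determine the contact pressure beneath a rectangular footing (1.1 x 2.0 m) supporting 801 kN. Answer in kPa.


A = 1.1 * 2.0 = 2.2 m^2
q = P / A = 801 / 2.2
= 364.0909 kPa

364.0909 kPa


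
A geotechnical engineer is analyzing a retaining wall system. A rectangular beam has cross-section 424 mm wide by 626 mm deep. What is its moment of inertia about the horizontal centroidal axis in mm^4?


I = b * h^3 / 12
= 424 * 626^3 / 12
= 424 * 245314376 / 12
= 8667774618.67 mm^4

8667774618.67 mm^4


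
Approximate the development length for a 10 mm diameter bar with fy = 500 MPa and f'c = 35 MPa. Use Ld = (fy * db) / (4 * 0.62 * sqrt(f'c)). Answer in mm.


Ld = (fy * db) / (4 * 0.62 * sqrt(f'c))
= (500 * 10) / (4 * 0.62 * sqrt(35))
= 5000 / 14.6719
= 340.79 mm

340.79 mm
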